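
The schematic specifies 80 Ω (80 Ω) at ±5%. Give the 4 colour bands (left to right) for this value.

grey, black, black, gold

80 Ω = 80 × 10^0.
8 → grey
0 → black
Multiplier 10^0 → black.
±5% tolerance → gold.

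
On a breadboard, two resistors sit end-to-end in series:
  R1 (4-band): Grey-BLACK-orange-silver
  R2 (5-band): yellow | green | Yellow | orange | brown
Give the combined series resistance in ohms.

534000 Ω

R1: grey, black → 80; orange ×10^3 → 80000 Ω.
R2: yellow, green, yellow → 454; orange ×10^3 → 454000 Ω.
Series: 80000 + 454000 = 534000 Ω.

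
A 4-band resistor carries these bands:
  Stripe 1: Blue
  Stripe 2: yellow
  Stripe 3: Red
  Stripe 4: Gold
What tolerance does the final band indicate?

±5%

The last band, gold, is the tolerance band.
Gold corresponds to ±5%.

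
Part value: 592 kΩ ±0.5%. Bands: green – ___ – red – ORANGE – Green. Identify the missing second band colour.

592000 Ω = 592 × 10^3.
The second band gives digit 9 of the significand, and 9 is white.

white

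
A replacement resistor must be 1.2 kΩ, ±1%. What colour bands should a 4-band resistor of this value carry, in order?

brown, red, red, brown

1200 Ω = 12 × 10^2.
1 → brown
2 → red
Multiplier 10^2 → red.
±1% tolerance → brown.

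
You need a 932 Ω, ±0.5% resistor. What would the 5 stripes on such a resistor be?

white, orange, red, black, green

932 Ω = 932 × 10^0.
9 → white
3 → orange
2 → red
Multiplier 10^0 → black.
±0.5% tolerance → green.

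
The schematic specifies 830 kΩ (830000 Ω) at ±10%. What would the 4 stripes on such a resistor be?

830000 Ω = 83 × 10^4.
8 → grey
3 → orange
Multiplier 10^4 → yellow.
±10% tolerance → silver.

grey, orange, yellow, silver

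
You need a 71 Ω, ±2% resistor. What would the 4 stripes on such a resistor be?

violet, brown, black, red

71 Ω = 71 × 10^0.
7 → violet
1 → brown
Multiplier 10^0 → black.
±2% tolerance → red.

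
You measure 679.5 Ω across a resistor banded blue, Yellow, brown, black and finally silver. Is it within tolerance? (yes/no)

yes

Blue → 6 (first significant figure)
Yellow → 4 (second significant figure)
Brown → 1 (third significant figure)
Black → ×1 multiplier
Silver → ±10% tolerance
641 × 1 = 641 Ω
Allowed range: 576.9 Ω to 705.1 Ω.
679.5 Ω lies inside that range.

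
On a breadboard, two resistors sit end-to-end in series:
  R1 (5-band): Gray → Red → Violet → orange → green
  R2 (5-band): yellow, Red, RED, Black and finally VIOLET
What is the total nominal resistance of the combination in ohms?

827422 Ω

R1: grey, red, violet → 827; orange ×10^3 → 827000 Ω.
R2: yellow, red, red → 422; black ×1 → 422 Ω.
Series: 827000 + 422 = 827422 Ω.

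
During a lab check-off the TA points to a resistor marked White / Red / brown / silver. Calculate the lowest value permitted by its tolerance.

828 Ω

White → 9 (first significant figure)
Red → 2 (second significant figure)
Brown → ×10 multiplier
Silver → ±10% tolerance
92 × 10 = 920 Ω
Lowest = 920 × (1 − 10/100) = 828 Ω.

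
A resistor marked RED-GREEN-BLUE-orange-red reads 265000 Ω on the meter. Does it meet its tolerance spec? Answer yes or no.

no

Red → 2 (first significant figure)
Green → 5 (second significant figure)
Blue → 6 (third significant figure)
Orange → ×10^3 multiplier
Red → ±2% tolerance
256 × 1000 = 256000 Ω
Allowed range: 250880 Ω to 261120 Ω.
265000 Ω lies outside that range.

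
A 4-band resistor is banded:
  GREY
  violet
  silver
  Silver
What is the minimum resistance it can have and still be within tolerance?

0.783 Ω

Grey → 8 (first significant figure)
Violet → 7 (second significant figure)
Silver → ×0.01 multiplier
Silver → ±10% tolerance
87 × 0.01 = 0.87 Ω
Minimum = 0.87 × (1 − 10/100) = 0.783 Ω.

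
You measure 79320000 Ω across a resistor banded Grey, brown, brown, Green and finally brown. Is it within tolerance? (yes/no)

Grey → 8 (first significant figure)
Brown → 1 (second significant figure)
Brown → 1 (third significant figure)
Green → ×10^5 multiplier
Brown → ±1% tolerance
811 × 100000 = 81100000 Ω
Allowed range: 80289000 Ω to 81911000 Ω.
79320000 Ω lies outside that range.

no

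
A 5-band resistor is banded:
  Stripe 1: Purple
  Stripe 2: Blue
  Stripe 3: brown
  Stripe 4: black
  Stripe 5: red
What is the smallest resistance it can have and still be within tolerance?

Violet → 7 (first significant figure)
Blue → 6 (second significant figure)
Brown → 1 (third significant figure)
Black → ×1 multiplier
Red → ±2% tolerance
761 × 1 = 761 Ω
Smallest = 761 × (1 − 2/100) = 745.78 Ω.

745.78 Ω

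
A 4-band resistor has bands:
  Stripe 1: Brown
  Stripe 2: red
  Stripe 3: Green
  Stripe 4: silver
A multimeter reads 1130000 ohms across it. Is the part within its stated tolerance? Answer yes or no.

Brown → 1 (first significant figure)
Red → 2 (second significant figure)
Green → ×10^5 multiplier
Silver → ±10% tolerance
12 × 100000 = 1200000 Ω
Allowed range: 1080000 Ω to 1320000 Ω.
1130000 ohms lies inside that range.

yes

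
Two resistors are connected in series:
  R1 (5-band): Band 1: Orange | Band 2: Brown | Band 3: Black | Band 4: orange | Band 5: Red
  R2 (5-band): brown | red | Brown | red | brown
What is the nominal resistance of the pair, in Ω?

322100 Ω

R1: orange, brown, black → 310; orange ×10^3 → 310000 Ω.
R2: brown, red, brown → 121; red ×10^2 → 12100 Ω.
Series: 310000 + 12100 = 322100 Ω.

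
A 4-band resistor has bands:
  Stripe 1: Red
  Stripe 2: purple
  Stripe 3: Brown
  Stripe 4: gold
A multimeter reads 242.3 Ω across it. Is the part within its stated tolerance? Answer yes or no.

no

Red → 2 (first significant figure)
Violet → 7 (second significant figure)
Brown → ×10 multiplier
Gold → ±5% tolerance
27 × 10 = 270 Ω
Allowed range: 256.5 Ω to 283.5 Ω.
242.3 Ω lies outside that range.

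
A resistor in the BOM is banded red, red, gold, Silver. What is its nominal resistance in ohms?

Red → 2 (first significant figure)
Red → 2 (second significant figure)
Gold → ×0.1 multiplier
22 × 0.1 = 2.2 Ω

2.2 Ω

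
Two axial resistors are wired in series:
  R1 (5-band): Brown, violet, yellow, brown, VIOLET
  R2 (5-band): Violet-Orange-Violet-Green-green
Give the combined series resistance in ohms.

73701740 Ω

R1: brown, violet, yellow → 174; brown ×10 → 1740 Ω.
R2: violet, orange, violet → 737; green ×10^5 → 73700000 Ω.
Series: 1740 + 73700000 = 73701740 Ω.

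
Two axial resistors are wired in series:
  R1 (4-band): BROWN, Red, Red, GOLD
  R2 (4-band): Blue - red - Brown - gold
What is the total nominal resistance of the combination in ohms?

R1: brown, red → 12; red ×10^2 → 1200 Ω.
R2: blue, red → 62; brown ×10 → 620 Ω.
Series: 1200 + 620 = 1820 Ω.

1820 Ω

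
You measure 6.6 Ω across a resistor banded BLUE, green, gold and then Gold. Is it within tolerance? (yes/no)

yes

Blue → 6 (first significant figure)
Green → 5 (second significant figure)
Gold → ×0.1 multiplier
Gold → ±5% tolerance
65 × 0.1 = 6.5 Ω
Allowed range: 6.175 Ω to 6.825 Ω.
6.6 Ω lies inside that range.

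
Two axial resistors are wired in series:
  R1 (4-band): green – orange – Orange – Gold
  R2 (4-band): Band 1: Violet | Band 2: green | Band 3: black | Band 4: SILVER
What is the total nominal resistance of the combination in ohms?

53075 Ω

R1: green, orange → 53; orange ×10^3 → 53000 Ω.
R2: violet, green → 75; black ×1 → 75 Ω.
Series: 53000 + 75 = 53075 Ω.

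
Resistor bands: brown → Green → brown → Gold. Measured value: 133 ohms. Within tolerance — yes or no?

Brown → 1 (first significant figure)
Green → 5 (second significant figure)
Brown → ×10 multiplier
Gold → ±5% tolerance
15 × 10 = 150 Ω
Allowed range: 142.5 Ω to 157.5 Ω.
133 ohms lies outside that range.

no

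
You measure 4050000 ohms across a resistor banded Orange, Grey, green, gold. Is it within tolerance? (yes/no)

Orange → 3 (first significant figure)
Grey → 8 (second significant figure)
Green → ×10^5 multiplier
Gold → ±5% tolerance
38 × 100000 = 3800000 Ω
Allowed range: 3610000 Ω to 3990000 Ω.
4050000 ohms lies outside that range.

no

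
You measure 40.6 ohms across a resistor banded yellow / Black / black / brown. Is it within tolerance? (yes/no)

no

Yellow → 4 (first significant figure)
Black → 0 (second significant figure)
Black → ×1 multiplier
Brown → ±1% tolerance
40 × 1 = 40 Ω
Allowed range: 39.6 Ω to 40.4 Ω.
40.6 ohms lies outside that range.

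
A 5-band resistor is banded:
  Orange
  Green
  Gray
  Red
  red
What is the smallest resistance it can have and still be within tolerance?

35084 Ω

Orange → 3 (first significant figure)
Green → 5 (second significant figure)
Grey → 8 (third significant figure)
Red → ×10^2 multiplier
Red → ±2% tolerance
358 × 100 = 35800 Ω
Smallest = 35800 × (1 − 2/100) = 35084 Ω.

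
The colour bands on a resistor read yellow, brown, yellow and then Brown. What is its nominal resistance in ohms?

Yellow → 4 (first significant figure)
Brown → 1 (second significant figure)
Yellow → ×10^4 multiplier
41 × 10000 = 410000 Ω

410000 Ω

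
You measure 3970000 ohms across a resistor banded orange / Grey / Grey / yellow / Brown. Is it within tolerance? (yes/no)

Orange → 3 (first significant figure)
Grey → 8 (second significant figure)
Grey → 8 (third significant figure)
Yellow → ×10^4 multiplier
Brown → ±1% tolerance
388 × 10000 = 3880000 Ω
Allowed range: 3841200 Ω to 3918800 Ω.
3970000 ohms lies outside that range.

no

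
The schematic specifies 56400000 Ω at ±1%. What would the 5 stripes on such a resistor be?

56400000 Ω = 564 × 10^5.
5 → green
6 → blue
4 → yellow
Multiplier 10^5 → green.
±1% tolerance → brown.

green, blue, yellow, green, brown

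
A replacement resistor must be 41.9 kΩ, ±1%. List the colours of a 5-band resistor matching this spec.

41900 Ω = 419 × 10^2.
4 → yellow
1 → brown
9 → white
Multiplier 10^2 → red.
±1% tolerance → brown.

yellow, brown, white, red, brown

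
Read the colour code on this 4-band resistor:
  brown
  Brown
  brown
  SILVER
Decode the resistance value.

110 Ω

Brown → 1 (first significant figure)
Brown → 1 (second significant figure)
Brown → ×10 multiplier
11 × 10 = 110 Ω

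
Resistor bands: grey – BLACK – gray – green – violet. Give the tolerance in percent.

The last band, violet, is the tolerance band.
Violet corresponds to ±0.1%.

±0.1%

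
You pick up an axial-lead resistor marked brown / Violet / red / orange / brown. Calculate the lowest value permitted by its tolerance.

Brown → 1 (first significant figure)
Violet → 7 (second significant figure)
Red → 2 (third significant figure)
Orange → ×10^3 multiplier
Brown → ±1% tolerance
172 × 1000 = 172000 Ω
Lowest = 172000 × (1 − 1/100) = 170280 Ω.

170280 Ω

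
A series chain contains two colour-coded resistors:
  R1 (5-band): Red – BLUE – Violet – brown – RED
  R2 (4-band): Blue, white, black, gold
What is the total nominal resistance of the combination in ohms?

2739 Ω

R1: red, blue, violet → 267; brown ×10 → 2670 Ω.
R2: blue, white → 69; black ×1 → 69 Ω.
Series: 2670 + 69 = 2739 Ω.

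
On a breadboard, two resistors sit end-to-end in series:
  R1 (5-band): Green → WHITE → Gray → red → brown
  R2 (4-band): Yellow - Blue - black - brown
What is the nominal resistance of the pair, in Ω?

R1: green, white, grey → 598; red ×10^2 → 59800 Ω.
R2: yellow, blue → 46; black ×1 → 46 Ω.
Series: 59800 + 46 = 59846 Ω.

59846 Ω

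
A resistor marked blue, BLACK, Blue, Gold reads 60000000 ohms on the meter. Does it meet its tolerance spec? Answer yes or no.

yes

Blue → 6 (first significant figure)
Black → 0 (second significant figure)
Blue → ×10^6 multiplier
Gold → ±5% tolerance
60 × 1000000 = 60000000 Ω
Allowed range: 57000000 Ω to 63000000 Ω.
60000000 ohms lies inside that range.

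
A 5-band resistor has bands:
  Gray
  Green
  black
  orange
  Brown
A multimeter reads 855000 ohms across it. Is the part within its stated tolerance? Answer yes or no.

Grey → 8 (first significant figure)
Green → 5 (second significant figure)
Black → 0 (third significant figure)
Orange → ×10^3 multiplier
Brown → ±1% tolerance
850 × 1000 = 850000 Ω
Allowed range: 841500 Ω to 858500 Ω.
855000 ohms lies inside that range.

yes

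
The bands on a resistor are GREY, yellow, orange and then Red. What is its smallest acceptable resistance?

Grey → 8 (first significant figure)
Yellow → 4 (second significant figure)
Orange → ×10^3 multiplier
Red → ±2% tolerance
84 × 1000 = 84000 Ω
Smallest = 84000 × (1 − 2/100) = 82320 Ω.

82320 Ω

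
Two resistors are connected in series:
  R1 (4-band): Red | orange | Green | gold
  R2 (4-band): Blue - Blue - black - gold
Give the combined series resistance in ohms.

R1: red, orange → 23; green ×10^5 → 2300000 Ω.
R2: blue, blue → 66; black ×1 → 66 Ω.
Series: 2300000 + 66 = 2300066 Ω.

2300066 Ω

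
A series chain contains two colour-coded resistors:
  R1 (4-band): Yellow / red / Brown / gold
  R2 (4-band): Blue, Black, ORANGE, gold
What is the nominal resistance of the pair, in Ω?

R1: yellow, red → 42; brown ×10 → 420 Ω.
R2: blue, black → 60; orange ×10^3 → 60000 Ω.
Series: 420 + 60000 = 60420 Ω.

60420 Ω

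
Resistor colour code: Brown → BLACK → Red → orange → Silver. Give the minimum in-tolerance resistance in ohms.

91800 Ω

Brown → 1 (first significant figure)
Black → 0 (second significant figure)
Red → 2 (third significant figure)
Orange → ×10^3 multiplier
Silver → ±10% tolerance
102 × 1000 = 102000 Ω
Minimum = 102000 × (1 − 10/100) = 91800 Ω.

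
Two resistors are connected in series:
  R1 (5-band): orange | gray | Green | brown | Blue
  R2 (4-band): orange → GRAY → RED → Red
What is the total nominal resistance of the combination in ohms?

7650 Ω

R1: orange, grey, green → 385; brown ×10 → 3850 Ω.
R2: orange, grey → 38; red ×10^2 → 3800 Ω.
Series: 3850 + 3800 = 7650 Ω.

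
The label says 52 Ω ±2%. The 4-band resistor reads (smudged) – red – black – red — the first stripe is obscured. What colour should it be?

52 Ω = 52 × 10^0.
The first band gives digit 5 of the significand, and 5 is green.

green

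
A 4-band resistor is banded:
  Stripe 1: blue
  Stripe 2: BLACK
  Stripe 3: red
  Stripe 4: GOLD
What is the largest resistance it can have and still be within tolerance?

6300 Ω

Blue → 6 (first significant figure)
Black → 0 (second significant figure)
Red → ×10^2 multiplier
Gold → ±5% tolerance
60 × 100 = 6000 Ω
Largest = 6000 × (1 + 5/100) = 6300 Ω.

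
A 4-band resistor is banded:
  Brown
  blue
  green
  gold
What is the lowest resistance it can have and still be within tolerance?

1520000 Ω

Brown → 1 (first significant figure)
Blue → 6 (second significant figure)
Green → ×10^5 multiplier
Gold → ±5% tolerance
16 × 100000 = 1600000 Ω
Lowest = 1600000 × (1 − 5/100) = 1520000 Ω.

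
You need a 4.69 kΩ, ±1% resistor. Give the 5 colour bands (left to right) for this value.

yellow, blue, white, brown, brown

4690 Ω = 469 × 10^1.
4 → yellow
6 → blue
9 → white
Multiplier 10^1 → brown.
±1% tolerance → brown.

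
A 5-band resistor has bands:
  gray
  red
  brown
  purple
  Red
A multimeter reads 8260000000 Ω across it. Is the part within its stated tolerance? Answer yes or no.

yes

Grey → 8 (first significant figure)
Red → 2 (second significant figure)
Brown → 1 (third significant figure)
Violet → ×10^7 multiplier
Red → ±2% tolerance
821 × 10000000 = 8210000000 Ω
Allowed range: 8045800000 Ω to 8374200000 Ω.
8260000000 Ω lies inside that range.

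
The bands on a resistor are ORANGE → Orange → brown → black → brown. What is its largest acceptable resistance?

Orange → 3 (first significant figure)
Orange → 3 (second significant figure)
Brown → 1 (third significant figure)
Black → ×1 multiplier
Brown → ±1% tolerance
331 × 1 = 331 Ω
Largest = 331 × (1 + 1/100) = 334.31 Ω.

334.31 Ω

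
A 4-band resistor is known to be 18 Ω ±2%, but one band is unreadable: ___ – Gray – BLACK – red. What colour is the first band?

18 Ω = 18 × 10^0.
The first band gives digit 1 of the significand, and 1 is brown.

brown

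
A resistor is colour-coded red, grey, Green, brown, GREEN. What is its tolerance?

The last band, green, is the tolerance band.
Green corresponds to ±0.5%.

±0.5%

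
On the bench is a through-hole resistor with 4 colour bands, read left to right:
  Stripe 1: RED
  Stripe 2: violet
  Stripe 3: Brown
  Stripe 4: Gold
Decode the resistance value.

270 Ω

Red → 2 (first significant figure)
Violet → 7 (second significant figure)
Brown → ×10 multiplier
27 × 10 = 270 Ω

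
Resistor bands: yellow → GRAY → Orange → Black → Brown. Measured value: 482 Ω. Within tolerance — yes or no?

Yellow → 4 (first significant figure)
Grey → 8 (second significant figure)
Orange → 3 (third significant figure)
Black → ×1 multiplier
Brown → ±1% tolerance
483 × 1 = 483 Ω
Allowed range: 478.17 Ω to 487.83 Ω.
482 Ω lies inside that range.

yes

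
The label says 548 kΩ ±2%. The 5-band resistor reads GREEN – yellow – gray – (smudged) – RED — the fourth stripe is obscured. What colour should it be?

548000 Ω = 548 × 10^3.
The fourth band is the multiplier, 10^3, which is orange.

orange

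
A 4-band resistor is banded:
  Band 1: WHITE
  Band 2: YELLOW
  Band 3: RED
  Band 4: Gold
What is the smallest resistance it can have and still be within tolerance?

8930 Ω

White → 9 (first significant figure)
Yellow → 4 (second significant figure)
Red → ×10^2 multiplier
Gold → ±5% tolerance
94 × 100 = 9400 Ω
Smallest = 9400 × (1 − 5/100) = 8930 Ω.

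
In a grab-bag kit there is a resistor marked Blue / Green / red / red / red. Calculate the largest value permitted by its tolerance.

Blue → 6 (first significant figure)
Green → 5 (second significant figure)
Red → 2 (third significant figure)
Red → ×10^2 multiplier
Red → ±2% tolerance
652 × 100 = 65200 Ω
Largest = 65200 × (1 + 2/100) = 66504 Ω.

66504 Ω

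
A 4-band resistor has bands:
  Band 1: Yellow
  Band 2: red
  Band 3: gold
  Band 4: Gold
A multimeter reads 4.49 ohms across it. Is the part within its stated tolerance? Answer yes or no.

Yellow → 4 (first significant figure)
Red → 2 (second significant figure)
Gold → ×0.1 multiplier
Gold → ±5% tolerance
42 × 0.1 = 4.2 Ω
Allowed range: 3.99 Ω to 4.41 Ω.
4.49 ohms lies outside that range.

no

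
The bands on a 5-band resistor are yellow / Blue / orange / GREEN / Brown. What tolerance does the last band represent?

The last band, brown, is the tolerance band.
Brown corresponds to ±1%.

±1%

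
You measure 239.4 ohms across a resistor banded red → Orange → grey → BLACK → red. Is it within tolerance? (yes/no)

Red → 2 (first significant figure)
Orange → 3 (second significant figure)
Grey → 8 (third significant figure)
Black → ×1 multiplier
Red → ±2% tolerance
238 × 1 = 238 Ω
Allowed range: 233.24 Ω to 242.76 Ω.
239.4 ohms lies inside that range.

yes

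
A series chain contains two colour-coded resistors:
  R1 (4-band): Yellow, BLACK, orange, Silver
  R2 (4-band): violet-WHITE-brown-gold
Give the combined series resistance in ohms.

R1: yellow, black → 40; orange ×10^3 → 40000 Ω.
R2: violet, white → 79; brown ×10 → 790 Ω.
Series: 40000 + 790 = 40790 Ω.

40790 Ω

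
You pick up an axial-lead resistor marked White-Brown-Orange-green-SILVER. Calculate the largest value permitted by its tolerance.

100430000 Ω

White → 9 (first significant figure)
Brown → 1 (second significant figure)
Orange → 3 (third significant figure)
Green → ×10^5 multiplier
Silver → ±10% tolerance
913 × 100000 = 91300000 Ω
Largest = 91300000 × (1 + 10/100) = 100430000 Ω.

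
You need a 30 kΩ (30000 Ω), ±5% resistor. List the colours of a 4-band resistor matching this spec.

orange, black, orange, gold

30000 Ω = 30 × 10^3.
3 → orange
0 → black
Multiplier 10^3 → orange.
±5% tolerance → gold.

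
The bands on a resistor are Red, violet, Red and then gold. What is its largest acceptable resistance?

Red → 2 (first significant figure)
Violet → 7 (second significant figure)
Red → ×10^2 multiplier
Gold → ±5% tolerance
27 × 100 = 2700 Ω
Largest = 2700 × (1 + 5/100) = 2835 Ω.

2835 Ω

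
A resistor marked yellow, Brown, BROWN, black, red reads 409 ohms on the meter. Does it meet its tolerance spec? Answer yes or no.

yes

Yellow → 4 (first significant figure)
Brown → 1 (second significant figure)
Brown → 1 (third significant figure)
Black → ×1 multiplier
Red → ±2% tolerance
411 × 1 = 411 Ω
Allowed range: 402.78 Ω to 419.22 Ω.
409 ohms lies inside that range.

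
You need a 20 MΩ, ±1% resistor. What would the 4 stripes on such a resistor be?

red, black, blue, brown

20000000 Ω = 20 × 10^6.
2 → red
0 → black
Multiplier 10^6 → blue.
±1% tolerance → brown.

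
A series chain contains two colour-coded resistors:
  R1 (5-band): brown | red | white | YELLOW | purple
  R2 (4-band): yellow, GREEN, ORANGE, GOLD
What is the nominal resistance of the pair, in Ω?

R1: brown, red, white → 129; yellow ×10^4 → 1290000 Ω.
R2: yellow, green → 45; orange ×10^3 → 45000 Ω.
Series: 1290000 + 45000 = 1335000 Ω.

1335000 Ω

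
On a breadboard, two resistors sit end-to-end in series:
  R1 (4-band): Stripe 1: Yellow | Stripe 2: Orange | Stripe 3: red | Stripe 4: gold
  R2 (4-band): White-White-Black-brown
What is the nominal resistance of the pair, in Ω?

R1: yellow, orange → 43; red ×10^2 → 4300 Ω.
R2: white, white → 99; black ×1 → 99 Ω.
Series: 4300 + 99 = 4399 Ω.

4399 Ω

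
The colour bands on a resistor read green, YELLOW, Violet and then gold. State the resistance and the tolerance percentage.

Green → 5 (first significant figure)
Yellow → 4 (second significant figure)
Violet → ×10^7 multiplier
Gold → ±5% tolerance
54 × 10000000 = 540000000 Ω

540000000 Ω ±5%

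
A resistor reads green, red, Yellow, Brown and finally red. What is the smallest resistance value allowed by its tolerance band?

Green → 5 (first significant figure)
Red → 2 (second significant figure)
Yellow → 4 (third significant figure)
Brown → ×10 multiplier
Red → ±2% tolerance
524 × 10 = 5240 Ω
Smallest = 5240 × (1 − 2/100) = 5135.2 Ω.

5135.2 Ω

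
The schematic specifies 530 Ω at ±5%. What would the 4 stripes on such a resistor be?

530 Ω = 53 × 10^1.
5 → green
3 → orange
Multiplier 10^1 → brown.
±5% tolerance → gold.

green, orange, brown, gold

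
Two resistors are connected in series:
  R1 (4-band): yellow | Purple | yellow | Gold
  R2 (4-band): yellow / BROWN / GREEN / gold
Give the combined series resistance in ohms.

R1: yellow, violet → 47; yellow ×10^4 → 470000 Ω.
R2: yellow, brown → 41; green ×10^5 → 4100000 Ω.
Series: 470000 + 4100000 = 4570000 Ω.

4570000 Ω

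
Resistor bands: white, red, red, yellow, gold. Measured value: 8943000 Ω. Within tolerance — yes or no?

White → 9 (first significant figure)
Red → 2 (second significant figure)
Red → 2 (third significant figure)
Yellow → ×10^4 multiplier
Gold → ±5% tolerance
922 × 10000 = 9220000 Ω
Allowed range: 8759000 Ω to 9681000 Ω.
8943000 Ω lies inside that range.

yes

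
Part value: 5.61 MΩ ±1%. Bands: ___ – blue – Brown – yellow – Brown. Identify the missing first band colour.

green

5610000 Ω = 561 × 10^4.
The first band gives digit 5 of the significand, and 5 is green.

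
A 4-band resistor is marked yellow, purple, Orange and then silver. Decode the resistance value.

47000 Ω

Yellow → 4 (first significant figure)
Violet → 7 (second significant figure)
Orange → ×10^3 multiplier
47 × 1000 = 47000 Ω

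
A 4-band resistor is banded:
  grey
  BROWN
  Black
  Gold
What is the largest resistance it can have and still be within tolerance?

Grey → 8 (first significant figure)
Brown → 1 (second significant figure)
Black → ×1 multiplier
Gold → ±5% tolerance
81 × 1 = 81 Ω
Largest = 81 × (1 + 5/100) = 85.05 Ω.

85.05 Ω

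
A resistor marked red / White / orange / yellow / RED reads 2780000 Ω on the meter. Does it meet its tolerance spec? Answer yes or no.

Red → 2 (first significant figure)
White → 9 (second significant figure)
Orange → 3 (third significant figure)
Yellow → ×10^4 multiplier
Red → ±2% tolerance
293 × 10000 = 2930000 Ω
Allowed range: 2871400 Ω to 2988600 Ω.
2780000 Ω lies outside that range.

no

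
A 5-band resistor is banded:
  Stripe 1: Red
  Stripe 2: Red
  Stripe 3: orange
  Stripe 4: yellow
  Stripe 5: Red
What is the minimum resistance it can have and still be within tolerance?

Red → 2 (first significant figure)
Red → 2 (second significant figure)
Orange → 3 (third significant figure)
Yellow → ×10^4 multiplier
Red → ±2% tolerance
223 × 10000 = 2230000 Ω
Minimum = 2230000 × (1 − 2/100) = 2185400 Ω.

2185400 Ω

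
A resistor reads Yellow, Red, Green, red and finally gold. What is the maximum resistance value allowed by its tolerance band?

Yellow → 4 (first significant figure)
Red → 2 (second significant figure)
Green → 5 (third significant figure)
Red → ×10^2 multiplier
Gold → ±5% tolerance
425 × 100 = 42500 Ω
Maximum = 42500 × (1 + 5/100) = 44625 Ω.

44625 Ω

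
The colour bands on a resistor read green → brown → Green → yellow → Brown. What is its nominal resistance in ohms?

5150000 Ω

Green → 5 (first significant figure)
Brown → 1 (second significant figure)
Green → 5 (third significant figure)
Yellow → ×10^4 multiplier
515 × 10000 = 5150000 Ω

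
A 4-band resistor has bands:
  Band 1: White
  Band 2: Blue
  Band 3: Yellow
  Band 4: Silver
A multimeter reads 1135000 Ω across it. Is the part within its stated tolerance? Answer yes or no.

White → 9 (first significant figure)
Blue → 6 (second significant figure)
Yellow → ×10^4 multiplier
Silver → ±10% tolerance
96 × 10000 = 960000 Ω
Allowed range: 864000 Ω to 1056000 Ω.
1135000 Ω lies outside that range.

no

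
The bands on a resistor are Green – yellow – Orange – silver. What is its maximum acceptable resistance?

Green → 5 (first significant figure)
Yellow → 4 (second significant figure)
Orange → ×10^3 multiplier
Silver → ±10% tolerance
54 × 1000 = 54000 Ω
Maximum = 54000 × (1 + 10/100) = 59400 Ω.

59400 Ω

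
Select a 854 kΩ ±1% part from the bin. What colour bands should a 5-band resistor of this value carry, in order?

grey, green, yellow, orange, brown

854000 Ω = 854 × 10^3.
8 → grey
5 → green
4 → yellow
Multiplier 10^3 → orange.
±1% tolerance → brown.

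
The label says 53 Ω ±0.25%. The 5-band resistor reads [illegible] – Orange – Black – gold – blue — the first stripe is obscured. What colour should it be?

53 Ω = 530 × 10^-1.
The first band gives digit 5 of the significand, and 5 is green.

green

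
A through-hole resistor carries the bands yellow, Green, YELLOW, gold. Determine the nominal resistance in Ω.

450000 Ω

Yellow → 4 (first significant figure)
Green → 5 (second significant figure)
Yellow → ×10^4 multiplier
45 × 10000 = 450000 Ω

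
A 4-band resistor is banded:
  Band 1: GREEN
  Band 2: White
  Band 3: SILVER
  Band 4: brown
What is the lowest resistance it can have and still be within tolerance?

0.5841 Ω

Green → 5 (first significant figure)
White → 9 (second significant figure)
Silver → ×0.01 multiplier
Brown → ±1% tolerance
59 × 0.01 = 0.59 Ω
Lowest = 0.59 × (1 − 1/100) = 0.5841 Ω.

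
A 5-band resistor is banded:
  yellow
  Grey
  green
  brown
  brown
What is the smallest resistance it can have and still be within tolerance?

4801.5 Ω

Yellow → 4 (first significant figure)
Grey → 8 (second significant figure)
Green → 5 (third significant figure)
Brown → ×10 multiplier
Brown → ±1% tolerance
485 × 10 = 4850 Ω
Smallest = 4850 × (1 − 1/100) = 4801.5 Ω.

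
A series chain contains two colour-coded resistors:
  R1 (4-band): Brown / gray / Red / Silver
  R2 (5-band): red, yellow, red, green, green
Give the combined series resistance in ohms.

24201800 Ω

R1: brown, grey → 18; red ×10^2 → 1800 Ω.
R2: red, yellow, red → 242; green ×10^5 → 24200000 Ω.
Series: 1800 + 24200000 = 24201800 Ω.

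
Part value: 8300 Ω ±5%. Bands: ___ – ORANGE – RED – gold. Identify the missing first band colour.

grey

8300 Ω = 83 × 10^2.
The first band gives digit 8 of the significand, and 8 is grey.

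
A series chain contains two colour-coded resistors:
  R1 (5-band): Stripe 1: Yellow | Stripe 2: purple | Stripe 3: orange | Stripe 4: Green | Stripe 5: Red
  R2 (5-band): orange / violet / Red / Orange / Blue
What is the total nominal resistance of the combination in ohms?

R1: yellow, violet, orange → 473; green ×10^5 → 47300000 Ω.
R2: orange, violet, red → 372; orange ×10^3 → 372000 Ω.
Series: 47300000 + 372000 = 47672000 Ω.

47672000 Ω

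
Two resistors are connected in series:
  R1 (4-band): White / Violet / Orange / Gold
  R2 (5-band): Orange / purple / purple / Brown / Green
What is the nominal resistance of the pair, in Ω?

R1: white, violet → 97; orange ×10^3 → 97000 Ω.
R2: orange, violet, violet → 377; brown ×10 → 3770 Ω.
Series: 97000 + 3770 = 100770 Ω.

100770 Ω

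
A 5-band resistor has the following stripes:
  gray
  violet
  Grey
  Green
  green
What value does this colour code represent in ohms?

87800000 Ω

Grey → 8 (first significant figure)
Violet → 7 (second significant figure)
Grey → 8 (third significant figure)
Green → ×10^5 multiplier
878 × 100000 = 87800000 Ω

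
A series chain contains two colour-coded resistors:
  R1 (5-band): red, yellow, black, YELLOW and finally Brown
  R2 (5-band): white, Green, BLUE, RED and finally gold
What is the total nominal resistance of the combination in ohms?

2495600 Ω

R1: red, yellow, black → 240; yellow ×10^4 → 2400000 Ω.
R2: white, green, blue → 956; red ×10^2 → 95600 Ω.
Series: 2400000 + 95600 = 2495600 Ω.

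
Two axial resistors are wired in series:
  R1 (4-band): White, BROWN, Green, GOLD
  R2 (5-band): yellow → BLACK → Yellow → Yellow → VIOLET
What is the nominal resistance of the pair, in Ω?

13140000 Ω

R1: white, brown → 91; green ×10^5 → 9100000 Ω.
R2: yellow, black, yellow → 404; yellow ×10^4 → 4040000 Ω.
Series: 9100000 + 4040000 = 13140000 Ω.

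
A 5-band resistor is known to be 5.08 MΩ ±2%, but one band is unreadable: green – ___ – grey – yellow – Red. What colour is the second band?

black

5080000 Ω = 508 × 10^4.
The second band gives digit 0 of the significand, and 0 is black.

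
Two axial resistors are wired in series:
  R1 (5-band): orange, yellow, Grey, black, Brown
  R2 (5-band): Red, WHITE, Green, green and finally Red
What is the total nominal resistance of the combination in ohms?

29500348 Ω

R1: orange, yellow, grey → 348; black ×1 → 348 Ω.
R2: red, white, green → 295; green ×10^5 → 29500000 Ω.
Series: 348 + 29500000 = 29500348 Ω.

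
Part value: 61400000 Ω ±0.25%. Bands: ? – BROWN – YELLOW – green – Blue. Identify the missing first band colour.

61400000 Ω = 614 × 10^5.
The first band gives digit 6 of the significand, and 6 is blue.

blue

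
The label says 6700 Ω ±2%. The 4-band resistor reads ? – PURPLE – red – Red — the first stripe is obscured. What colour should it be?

6700 Ω = 67 × 10^2.
The first band gives digit 6 of the significand, and 6 is blue.

blue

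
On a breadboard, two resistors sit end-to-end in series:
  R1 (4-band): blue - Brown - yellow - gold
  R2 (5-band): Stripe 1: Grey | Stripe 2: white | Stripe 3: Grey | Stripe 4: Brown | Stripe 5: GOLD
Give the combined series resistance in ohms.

618980 Ω

R1: blue, brown → 61; yellow ×10^4 → 610000 Ω.
R2: grey, white, grey → 898; brown ×10 → 8980 Ω.
Series: 610000 + 8980 = 618980 Ω.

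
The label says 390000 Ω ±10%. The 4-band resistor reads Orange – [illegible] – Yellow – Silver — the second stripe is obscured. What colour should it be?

white

390000 Ω = 39 × 10^4.
The second band gives digit 9 of the significand, and 9 is white.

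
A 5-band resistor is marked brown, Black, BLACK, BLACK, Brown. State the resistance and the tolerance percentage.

100 Ω ±1%

Brown → 1 (first significant figure)
Black → 0 (second significant figure)
Black → 0 (third significant figure)
Black → ×1 multiplier
Brown → ±1% tolerance
100 × 1 = 100 Ω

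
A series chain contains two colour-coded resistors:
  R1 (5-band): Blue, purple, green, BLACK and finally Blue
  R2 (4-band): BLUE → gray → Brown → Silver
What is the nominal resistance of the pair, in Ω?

R1: blue, violet, green → 675; black ×1 → 675 Ω.
R2: blue, grey → 68; brown ×10 → 680 Ω.
Series: 675 + 680 = 1355 Ω.

1355 Ω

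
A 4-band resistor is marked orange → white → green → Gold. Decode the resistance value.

3900000 Ω

Orange → 3 (first significant figure)
White → 9 (second significant figure)
Green → ×10^5 multiplier
39 × 100000 = 3900000 Ω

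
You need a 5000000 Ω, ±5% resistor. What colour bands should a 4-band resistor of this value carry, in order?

5000000 Ω = 50 × 10^5.
5 → green
0 → black
Multiplier 10^5 → green.
±5% tolerance → gold.

green, black, green, gold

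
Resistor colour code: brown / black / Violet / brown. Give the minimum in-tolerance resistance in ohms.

Brown → 1 (first significant figure)
Black → 0 (second significant figure)
Violet → ×10^7 multiplier
Brown → ±1% tolerance
10 × 10000000 = 100000000 Ω
Minimum = 100000000 × (1 − 1/100) = 99000000 Ω.

99000000 Ω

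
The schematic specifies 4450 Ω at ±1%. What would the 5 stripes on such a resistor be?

yellow, yellow, green, brown, brown

4450 Ω = 445 × 10^1.
4 → yellow
4 → yellow
5 → green
Multiplier 10^1 → brown.
±1% tolerance → brown.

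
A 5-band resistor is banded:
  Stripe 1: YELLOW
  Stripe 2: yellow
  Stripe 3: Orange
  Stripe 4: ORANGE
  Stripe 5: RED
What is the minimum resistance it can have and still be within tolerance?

434140 Ω

Yellow → 4 (first significant figure)
Yellow → 4 (second significant figure)
Orange → 3 (third significant figure)
Orange → ×10^3 multiplier
Red → ±2% tolerance
443 × 1000 = 443000 Ω
Minimum = 443000 × (1 − 2/100) = 434140 Ω.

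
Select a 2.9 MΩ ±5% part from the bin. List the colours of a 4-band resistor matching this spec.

red, white, green, gold

2900000 Ω = 29 × 10^5.
2 → red
9 → white
Multiplier 10^5 → green.
±5% tolerance → gold.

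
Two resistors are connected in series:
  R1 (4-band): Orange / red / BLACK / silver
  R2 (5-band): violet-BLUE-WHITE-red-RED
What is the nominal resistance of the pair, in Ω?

76932 Ω

R1: orange, red → 32; black ×1 → 32 Ω.
R2: violet, blue, white → 769; red ×10^2 → 76900 Ω.
Series: 32 + 76900 = 76932 Ω.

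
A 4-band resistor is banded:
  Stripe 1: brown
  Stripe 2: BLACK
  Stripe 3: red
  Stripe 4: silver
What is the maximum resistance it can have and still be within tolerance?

Brown → 1 (first significant figure)
Black → 0 (second significant figure)
Red → ×10^2 multiplier
Silver → ±10% tolerance
10 × 100 = 1000 Ω
Maximum = 1000 × (1 + 10/100) = 1100 Ω.

1100 Ω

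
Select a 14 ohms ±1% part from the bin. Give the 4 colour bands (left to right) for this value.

brown, yellow, black, brown

14 Ω = 14 × 10^0.
1 → brown
4 → yellow
Multiplier 10^0 → black.
±1% tolerance → brown.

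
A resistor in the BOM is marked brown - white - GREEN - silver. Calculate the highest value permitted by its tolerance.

2090000 Ω

Brown → 1 (first significant figure)
White → 9 (second significant figure)
Green → ×10^5 multiplier
Silver → ±10% tolerance
19 × 100000 = 1900000 Ω
Highest = 1900000 × (1 + 10/100) = 2090000 Ω.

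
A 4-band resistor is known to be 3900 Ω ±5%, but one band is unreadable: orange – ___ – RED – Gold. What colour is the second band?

3900 Ω = 39 × 10^2.
The second band gives digit 9 of the significand, and 9 is white.

white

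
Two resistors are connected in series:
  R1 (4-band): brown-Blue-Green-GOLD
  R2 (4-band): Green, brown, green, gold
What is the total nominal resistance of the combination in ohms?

R1: brown, blue → 16; green ×10^5 → 1600000 Ω.
R2: green, brown → 51; green ×10^5 → 5100000 Ω.
Series: 1600000 + 5100000 = 6700000 Ω.

6700000 Ω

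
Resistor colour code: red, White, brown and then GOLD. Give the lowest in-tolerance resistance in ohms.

275.5 Ω

Red → 2 (first significant figure)
White → 9 (second significant figure)
Brown → ×10 multiplier
Gold → ±5% tolerance
29 × 10 = 290 Ω
Lowest = 290 × (1 − 5/100) = 275.5 Ω.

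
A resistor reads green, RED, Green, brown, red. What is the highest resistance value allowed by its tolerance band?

5355 Ω

Green → 5 (first significant figure)
Red → 2 (second significant figure)
Green → 5 (third significant figure)
Brown → ×10 multiplier
Red → ±2% tolerance
525 × 10 = 5250 Ω
Highest = 5250 × (1 + 2/100) = 5355 Ω.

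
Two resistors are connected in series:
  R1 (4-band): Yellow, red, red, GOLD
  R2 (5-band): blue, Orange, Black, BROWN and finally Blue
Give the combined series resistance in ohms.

R1: yellow, red → 42; red ×10^2 → 4200 Ω.
R2: blue, orange, black → 630; brown ×10 → 6300 Ω.
Series: 4200 + 6300 = 10500 Ω.

10500 Ω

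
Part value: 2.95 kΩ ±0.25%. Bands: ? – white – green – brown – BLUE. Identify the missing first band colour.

red

2950 Ω = 295 × 10^1.
The first band gives digit 2 of the significand, and 2 is red.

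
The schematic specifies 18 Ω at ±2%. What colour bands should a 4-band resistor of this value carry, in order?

brown, grey, black, red

18 Ω = 18 × 10^0.
1 → brown
8 → grey
Multiplier 10^0 → black.
±2% tolerance → red.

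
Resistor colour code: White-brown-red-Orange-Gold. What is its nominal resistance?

White → 9 (first significant figure)
Brown → 1 (second significant figure)
Red → 2 (third significant figure)
Orange → ×10^3 multiplier
912 × 1000 = 912000 Ω

912000 Ω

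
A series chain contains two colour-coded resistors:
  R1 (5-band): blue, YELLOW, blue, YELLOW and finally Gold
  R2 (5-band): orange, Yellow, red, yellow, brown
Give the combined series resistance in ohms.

9880000 Ω

R1: blue, yellow, blue → 646; yellow ×10^4 → 6460000 Ω.
R2: orange, yellow, red → 342; yellow ×10^4 → 3420000 Ω.
Series: 6460000 + 3420000 = 9880000 Ω.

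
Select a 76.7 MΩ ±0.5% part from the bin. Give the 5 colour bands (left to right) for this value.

violet, blue, violet, green, green

76700000 Ω = 767 × 10^5.
7 → violet
6 → blue
7 → violet
Multiplier 10^5 → green.
±0.5% tolerance → green.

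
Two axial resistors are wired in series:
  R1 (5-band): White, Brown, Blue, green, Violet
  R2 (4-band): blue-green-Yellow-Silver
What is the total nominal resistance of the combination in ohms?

92250000 Ω

R1: white, brown, blue → 916; green ×10^5 → 91600000 Ω.
R2: blue, green → 65; yellow ×10^4 → 650000 Ω.
Series: 91600000 + 650000 = 92250000 Ω.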